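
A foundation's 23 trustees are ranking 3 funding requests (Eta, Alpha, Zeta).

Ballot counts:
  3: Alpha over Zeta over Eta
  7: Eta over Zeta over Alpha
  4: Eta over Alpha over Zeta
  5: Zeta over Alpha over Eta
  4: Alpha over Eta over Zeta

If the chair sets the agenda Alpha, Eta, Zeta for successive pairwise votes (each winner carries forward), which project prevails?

Round 1: Alpha vs Eta — 12–11, Alpha advances.
Round 2: Alpha vs Zeta — 11–12, Zeta advances.
The agenda winner is Zeta.

Zeta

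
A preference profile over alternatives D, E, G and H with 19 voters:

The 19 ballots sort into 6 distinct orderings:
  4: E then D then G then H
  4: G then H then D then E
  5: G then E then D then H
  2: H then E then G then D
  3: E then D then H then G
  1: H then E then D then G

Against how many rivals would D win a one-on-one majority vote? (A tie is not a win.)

D against each rival (19 voters):
D vs E: E, 15–4.
D vs G: G, 11–8.
D vs H: D, 12–7.
D beats H; loses to E, G — 1 pairwise win.

1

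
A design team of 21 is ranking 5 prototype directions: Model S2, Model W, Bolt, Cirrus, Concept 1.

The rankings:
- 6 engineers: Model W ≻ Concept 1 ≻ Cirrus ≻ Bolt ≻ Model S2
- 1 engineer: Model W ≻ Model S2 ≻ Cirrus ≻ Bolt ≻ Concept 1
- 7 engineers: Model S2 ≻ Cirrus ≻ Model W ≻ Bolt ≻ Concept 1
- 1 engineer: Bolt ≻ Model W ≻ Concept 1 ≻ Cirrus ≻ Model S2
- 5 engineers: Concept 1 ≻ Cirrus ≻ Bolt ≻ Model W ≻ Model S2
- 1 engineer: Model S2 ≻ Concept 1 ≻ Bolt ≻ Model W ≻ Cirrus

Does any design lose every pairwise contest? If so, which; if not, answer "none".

Head-to-head results (21 engineers):
Model S2 vs Model W: 8 to 13, Model W.
Model S2–Bolt: Bolt 12–9.
Model S2 vs Cirrus: Cirrus, 12–9.
Model S2–Concept 1: Concept 1 12–9.
Model W vs Bolt: Model W wins 14–7.
Model W vs Cirrus: Cirrus wins 12–9.
Model W vs Concept 1: 6+1+7+1 = 15 for Model W, 6 for Concept 1 — Model W by 15–6.
Bolt vs Cirrus: 1+1 = 2 for Bolt, 19 for Cirrus — Cirrus by 19–2.
Bolt–Concept 1: Concept 1 12–9.
Cirrus vs Concept 1: Cirrus preferred on 1+7 = 8 ballots; Concept 1 wins 13–8.
Model S2 is beaten in every head-to-head and is the Condorcet loser.

Model S2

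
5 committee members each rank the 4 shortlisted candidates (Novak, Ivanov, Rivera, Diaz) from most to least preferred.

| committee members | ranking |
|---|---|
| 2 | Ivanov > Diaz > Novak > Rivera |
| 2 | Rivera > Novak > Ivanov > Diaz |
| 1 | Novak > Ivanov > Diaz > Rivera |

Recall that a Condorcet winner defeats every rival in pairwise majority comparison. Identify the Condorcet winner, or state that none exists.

Novak

Pairwise majorities:
Novak vs Ivanov: 2+1 = 3 for Novak, 2 for Ivanov — Novak by 3–2.
Novak vs Rivera: Novak wins 3–2.
Novak vs Diaz: Novak wins 3–2.
Ivanov vs Rivera: 3 to 2, Ivanov.
Ivanov vs Diaz: 2+2+1 = 5 for Ivanov, 0 for Diaz — Ivanov by 5–0.
Rivera vs Diaz: Rivera is ranked higher on 2 ballots, Diaz on 3. Diaz wins 3–2.
Novak defeats every rival head-to-head and is the Condorcet winner.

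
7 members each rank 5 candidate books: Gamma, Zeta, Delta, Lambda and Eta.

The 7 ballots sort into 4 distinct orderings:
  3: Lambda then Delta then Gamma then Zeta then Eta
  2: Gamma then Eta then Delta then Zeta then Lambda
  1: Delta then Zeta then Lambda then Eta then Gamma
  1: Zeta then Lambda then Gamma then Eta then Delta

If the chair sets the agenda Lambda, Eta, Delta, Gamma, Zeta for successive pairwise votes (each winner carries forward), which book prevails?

Round 1: Lambda vs Eta — 5–2, Lambda advances.
Round 2: Lambda vs Delta — 4–3, Lambda advances.
Round 3: Lambda vs Gamma — 5–2, Lambda advances.
Round 4: Lambda vs Zeta — 3–4, Zeta advances.
Zeta survives the agenda.

Zeta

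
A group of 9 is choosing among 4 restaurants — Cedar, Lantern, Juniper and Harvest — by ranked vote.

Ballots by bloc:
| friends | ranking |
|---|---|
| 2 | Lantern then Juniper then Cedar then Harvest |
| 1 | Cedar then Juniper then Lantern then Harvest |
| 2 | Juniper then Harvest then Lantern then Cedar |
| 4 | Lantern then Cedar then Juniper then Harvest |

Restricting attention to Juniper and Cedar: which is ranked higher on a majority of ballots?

Ballots ranking Juniper above Cedar: 2 + 2 = 4.
Ballots ranking Cedar above Juniper: 9 − 4 = 5.
Cedar wins the head-to-head 5–4.

Cedar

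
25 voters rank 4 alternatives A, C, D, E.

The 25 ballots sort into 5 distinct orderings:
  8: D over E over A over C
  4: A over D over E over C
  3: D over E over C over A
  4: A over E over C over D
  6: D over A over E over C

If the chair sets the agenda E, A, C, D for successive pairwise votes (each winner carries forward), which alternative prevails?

D

Round 1: E vs A — 11–14, A advances.
Round 2: A vs C — 22–3, A advances.
Round 3: A vs D — 8–17, D advances.
The agenda winner is D.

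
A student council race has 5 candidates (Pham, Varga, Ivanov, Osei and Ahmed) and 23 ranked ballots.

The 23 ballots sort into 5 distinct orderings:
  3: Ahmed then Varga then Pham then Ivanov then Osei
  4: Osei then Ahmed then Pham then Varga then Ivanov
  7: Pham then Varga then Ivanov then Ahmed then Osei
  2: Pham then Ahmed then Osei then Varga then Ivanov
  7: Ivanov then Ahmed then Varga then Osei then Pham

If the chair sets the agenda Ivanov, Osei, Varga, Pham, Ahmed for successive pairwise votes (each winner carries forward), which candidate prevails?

Ahmed

Round 1: Ivanov vs Osei — 17–6, Ivanov advances.
Round 2: Ivanov vs Varga — 7–16, Varga advances.
Round 3: Varga vs Pham — 10–13, Pham advances.
Round 4: Pham vs Ahmed — 9–14, Ahmed advances.
Ahmed survives the agenda.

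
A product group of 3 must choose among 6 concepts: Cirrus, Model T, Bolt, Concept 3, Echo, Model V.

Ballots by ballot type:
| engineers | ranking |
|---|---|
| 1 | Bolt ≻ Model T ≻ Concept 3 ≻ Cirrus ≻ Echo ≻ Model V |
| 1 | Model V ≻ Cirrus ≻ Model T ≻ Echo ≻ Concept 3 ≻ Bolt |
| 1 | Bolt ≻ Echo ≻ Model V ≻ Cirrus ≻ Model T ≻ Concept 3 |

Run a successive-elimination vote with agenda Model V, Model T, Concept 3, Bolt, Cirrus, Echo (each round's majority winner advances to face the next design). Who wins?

Round 1: Model V vs Model T — 2–1, Model V advances.
Round 2: Model V vs Concept 3 — 2–1, Model V advances.
Round 3: Model V vs Bolt — 1–2, Bolt advances.
Round 4: Bolt vs Cirrus — 2–1, Bolt advances.
Round 5: Bolt vs Echo — 2–1, Bolt advances.
Bolt survives the agenda.

Bolt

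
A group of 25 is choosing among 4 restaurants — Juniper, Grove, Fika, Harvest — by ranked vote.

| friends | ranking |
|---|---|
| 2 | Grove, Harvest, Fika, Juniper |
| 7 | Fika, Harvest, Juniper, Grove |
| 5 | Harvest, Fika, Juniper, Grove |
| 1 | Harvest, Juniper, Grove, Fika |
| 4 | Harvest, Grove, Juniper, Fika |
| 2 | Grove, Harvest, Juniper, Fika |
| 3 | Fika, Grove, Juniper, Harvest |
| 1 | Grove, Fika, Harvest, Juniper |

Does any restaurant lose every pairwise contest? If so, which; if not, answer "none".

Head-to-head results (25 friends):
Juniper vs Grove: Juniper is ranked higher on 7+5+1 = 13 ballots, Grove on 12. Juniper wins 13–12.
Juniper vs Fika: Juniper is ranked higher on 1+4+2 = 7 ballots, Fika on 18. Fika wins 18–7.
Juniper vs Harvest: Harvest, 22–3.
Grove vs Fika: Grove is ranked higher on 2+1+4+2+1 = 10 ballots, Fika on 15. Fika wins 15–10.
Grove vs Harvest: Harvest wins 17–8.
Fika vs Harvest: Harvest, 14–11.
Grove is beaten in every head-to-head and is the Condorcet loser.

Grove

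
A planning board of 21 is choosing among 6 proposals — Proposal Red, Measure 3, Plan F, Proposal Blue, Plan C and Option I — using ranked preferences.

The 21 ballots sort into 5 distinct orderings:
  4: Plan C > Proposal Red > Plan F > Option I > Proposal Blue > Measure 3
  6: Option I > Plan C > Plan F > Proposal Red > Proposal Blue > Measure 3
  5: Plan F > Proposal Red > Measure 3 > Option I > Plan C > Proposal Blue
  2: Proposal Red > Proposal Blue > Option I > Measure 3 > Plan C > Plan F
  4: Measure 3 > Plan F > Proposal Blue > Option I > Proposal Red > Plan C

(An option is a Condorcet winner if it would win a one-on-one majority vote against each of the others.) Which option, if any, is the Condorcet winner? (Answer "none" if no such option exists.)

none

Head-to-head results (21 council members):
Proposal Red–Measure 3: Proposal Red 17–4.
Proposal Red–Plan F: Plan F 15–6.
Proposal Red vs Proposal Blue: Proposal Red wins 17–4.
Proposal Red vs Plan C: Proposal Red wins 11–10.
Proposal Red vs Option I: Proposal Red, 11–10.
Measure 3 vs Plan F: Plan F, 15–6.
Measure 3 vs Proposal Blue: Proposal Blue wins 12–9.
Measure 3 vs Plan C: Measure 3 wins 11–10.
Measure 3 vs Option I: Option I wins 12–9.
Plan F vs Proposal Blue: Plan F, 19–2.
Plan F vs Plan C: Plan C, 12–9.
Plan F vs Option I: Plan F, 13–8.
Proposal Blue vs Plan C: Plan C wins 15–6.
Proposal Blue vs Option I: Option I, 15–6.
Plan C vs Option I: Option I wins 17–4.
No option is unbeaten: Proposal Red loses to Plan F; Measure 3 loses to Proposal Red; Plan F loses to Plan C; Proposal Blue loses to Proposal Red; Plan C loses to Proposal Red; Option I loses to Proposal Red. In particular Proposal Red beats Plan C beats Plan F beats Proposal Red is a majority cycle — no Condorcet winner exists.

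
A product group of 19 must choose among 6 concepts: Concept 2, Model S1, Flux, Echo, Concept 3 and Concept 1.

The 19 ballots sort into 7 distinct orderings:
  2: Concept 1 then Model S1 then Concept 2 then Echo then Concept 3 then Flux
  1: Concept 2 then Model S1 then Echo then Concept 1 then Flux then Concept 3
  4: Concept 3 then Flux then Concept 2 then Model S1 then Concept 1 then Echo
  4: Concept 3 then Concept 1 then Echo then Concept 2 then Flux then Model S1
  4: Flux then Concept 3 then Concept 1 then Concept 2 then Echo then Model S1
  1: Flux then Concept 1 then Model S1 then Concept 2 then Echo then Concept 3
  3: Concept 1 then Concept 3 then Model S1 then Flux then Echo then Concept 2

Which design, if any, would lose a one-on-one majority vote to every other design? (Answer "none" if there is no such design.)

Echo

Pairwise majorities:
Concept 2–Model S1: Concept 2 13–6.
Concept 2–Flux: Flux 12–7.
Concept 2 vs Echo: Concept 2 preferred on 2+1+4+4+1 = 12 ballots; Concept 2 wins 12–7.
Concept 2 vs Concept 3: Concept 2 preferred on 2+1+1 = 4 ballots; Concept 3 wins 15–4.
Concept 2–Concept 1: Concept 1 14–5.
Model S1 vs Flux: Model S1 preferred on 2+1+3 = 6 ballots; Flux wins 13–6.
Model S1 vs Echo: Model S1 preferred on 2+1+4+1+3 = 11 ballots; Model S1 wins 11–8.
Model S1 vs Concept 3: Model S1 is ranked higher on 2+1+1 = 4 ballots, Concept 3 on 15. Concept 3 wins 15–4.
Model S1 vs Concept 1: Concept 1, 14–5.
Flux vs Echo: Flux is ranked higher on 4+4+1+3 = 12 ballots, Echo on 7. Flux wins 12–7.
Flux vs Concept 3: 1+4+1 = 6 for Flux, 13 for Concept 3 — Concept 3 by 13–6.
Flux vs Concept 1: 4+4+1 = 9 for Flux, 10 for Concept 1 — Concept 1 by 10–9.
Echo vs Concept 3: Echo is ranked higher on 2+1+1 = 4 ballots, Concept 3 on 15. Concept 3 wins 15–4.
Echo vs Concept 1: 1 to 18, Concept 1.
Concept 3 vs Concept 1: 12 to 7, Concept 3.
Echo is beaten in every head-to-head and is the Condorcet loser.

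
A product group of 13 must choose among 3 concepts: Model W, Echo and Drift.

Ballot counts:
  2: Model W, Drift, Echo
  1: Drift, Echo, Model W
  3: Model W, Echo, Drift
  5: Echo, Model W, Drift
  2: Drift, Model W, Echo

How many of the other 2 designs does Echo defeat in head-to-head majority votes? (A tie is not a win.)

Echo against each rival (13 engineers):
Echo vs Model W: 1+5 = 6 for Echo, 7 for Model W — Model W by 7–6.
Echo vs Drift: Echo preferred on 3+5 = 8 ballots; Echo wins 8–5.
Echo beats Drift; loses to Model W — 1 pairwise win.

1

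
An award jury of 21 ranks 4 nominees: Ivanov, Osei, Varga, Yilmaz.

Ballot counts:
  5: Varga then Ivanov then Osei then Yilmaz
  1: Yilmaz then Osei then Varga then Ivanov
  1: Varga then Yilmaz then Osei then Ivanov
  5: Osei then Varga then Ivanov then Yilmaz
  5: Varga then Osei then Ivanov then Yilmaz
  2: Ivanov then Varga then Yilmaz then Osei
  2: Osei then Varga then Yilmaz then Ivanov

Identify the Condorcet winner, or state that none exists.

Head-to-head results (21 jurors):
Ivanov vs Osei: 5+2 = 7 for Ivanov, 14 for Osei — Osei by 14–7.
Ivanov vs Varga: Ivanov is ranked higher on 2 ballots, Varga on 19. Varga wins 19–2.
Ivanov vs Yilmaz: 5+5+5+2 = 17 for Ivanov, 4 for Yilmaz — Ivanov by 17–4.
Osei vs Varga: Osei preferred on 1+5+2 = 8 ballots; Varga wins 13–8.
Osei vs Yilmaz: Osei preferred on 5+5+5+2 = 17 ballots; Osei wins 17–4.
Varga vs Yilmaz: 20 to 1, Varga.
Varga wins every pairwise contest, so Varga is the Condorcet winner.

Varga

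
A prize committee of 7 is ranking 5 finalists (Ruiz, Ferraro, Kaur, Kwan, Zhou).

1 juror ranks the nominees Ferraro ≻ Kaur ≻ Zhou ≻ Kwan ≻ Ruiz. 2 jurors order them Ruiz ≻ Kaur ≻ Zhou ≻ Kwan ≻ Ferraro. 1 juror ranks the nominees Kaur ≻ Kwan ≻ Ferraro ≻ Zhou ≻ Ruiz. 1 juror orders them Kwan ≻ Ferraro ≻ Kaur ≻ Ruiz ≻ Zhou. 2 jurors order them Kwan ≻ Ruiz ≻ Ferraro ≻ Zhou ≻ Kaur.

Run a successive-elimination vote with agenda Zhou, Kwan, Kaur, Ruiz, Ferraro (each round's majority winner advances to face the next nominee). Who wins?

Round 1: Zhou vs Kwan — 3–4, Kwan advances.
Round 2: Kwan vs Kaur — 3–4, Kaur advances.
Round 3: Kaur vs Ruiz — 3–4, Ruiz advances.
Round 4: Ruiz vs Ferraro — 4–3, Ruiz advances.
Ruiz survives the agenda.

Ruiz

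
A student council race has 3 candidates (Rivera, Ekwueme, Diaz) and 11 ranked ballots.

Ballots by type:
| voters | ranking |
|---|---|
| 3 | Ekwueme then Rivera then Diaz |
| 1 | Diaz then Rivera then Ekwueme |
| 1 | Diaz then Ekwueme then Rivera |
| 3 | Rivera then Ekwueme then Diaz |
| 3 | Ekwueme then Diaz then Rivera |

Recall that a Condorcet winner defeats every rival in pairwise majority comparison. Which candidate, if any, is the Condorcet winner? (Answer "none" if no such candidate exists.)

Pairwise majorities:
Rivera vs Ekwueme: Rivera is ranked higher on 1+3 = 4 ballots, Ekwueme on 7. Ekwueme wins 7–4.
Rivera vs Diaz: Rivera preferred on 3+3 = 6 ballots; Rivera wins 6–5.
Ekwueme vs Diaz: Ekwueme preferred on 3+3+3 = 9 ballots; Ekwueme wins 9–2.
Ekwueme beats each of Rivera, Diaz — Ekwueme is the Condorcet winner.

Ekwueme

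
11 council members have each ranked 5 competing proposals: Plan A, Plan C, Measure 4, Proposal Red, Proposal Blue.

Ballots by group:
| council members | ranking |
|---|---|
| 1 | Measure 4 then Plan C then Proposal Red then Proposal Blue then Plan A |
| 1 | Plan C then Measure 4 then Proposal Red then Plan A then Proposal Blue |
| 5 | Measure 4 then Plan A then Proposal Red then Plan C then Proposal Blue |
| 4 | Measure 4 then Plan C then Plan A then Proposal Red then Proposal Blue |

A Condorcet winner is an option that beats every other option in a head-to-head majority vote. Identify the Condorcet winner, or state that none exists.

Measure 4

Pairwise majorities:
Plan A vs Plan C: 5 to 6, Plan C.
Plan A vs Measure 4: Plan A is ranked higher on 0 ballots, Measure 4 on 11. Measure 4 wins 11–0.
Plan A vs Proposal Red: 5+4 = 9 for Plan A, 2 for Proposal Red — Plan A by 9–2.
Plan A vs Proposal Blue: Plan A preferred on 1+5+4 = 10 ballots; Plan A wins 10–1.
Plan C vs Measure 4: 1 for Plan C, 10 for Measure 4 — Measure 4 by 10–1.
Plan C vs Proposal Red: Plan C is ranked higher on 1+1+4 = 6 ballots, Proposal Red on 5. Plan C wins 6–5.
Plan C vs Proposal Blue: Plan C is ranked higher on 1+1+5+4 = 11 ballots, Proposal Blue on 0. Plan C wins 11–0.
Measure 4 vs Proposal Red: 1+1+5+4 = 11 for Measure 4, 0 for Proposal Red — Measure 4 by 11–0.
Measure 4 vs Proposal Blue: Measure 4 preferred on 1+1+5+4 = 11 ballots; Measure 4 wins 11–0.
Proposal Red vs Proposal Blue: 11 to 0, Proposal Red.
Measure 4 wins every pairwise contest, so Measure 4 is the Condorcet winner.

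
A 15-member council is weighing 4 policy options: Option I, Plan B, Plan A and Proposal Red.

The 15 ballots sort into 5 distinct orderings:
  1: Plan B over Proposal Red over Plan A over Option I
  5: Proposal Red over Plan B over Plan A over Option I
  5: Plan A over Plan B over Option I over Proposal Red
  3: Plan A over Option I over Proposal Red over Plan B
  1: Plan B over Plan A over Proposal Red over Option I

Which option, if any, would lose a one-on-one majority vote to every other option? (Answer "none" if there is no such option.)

Pairwise majorities:
Option I vs Plan B: Plan B, 12–3.
Option I–Plan A: Plan A 15–0.
Option I vs Proposal Red: Option I, 8–7.
Plan B–Plan A: Plan A 8–7.
Plan B vs Proposal Red: Plan B is ranked higher on 1+5+1 = 7 ballots, Proposal Red on 8. Proposal Red wins 8–7.
Plan A–Proposal Red: Plan A 9–6.
Each option has at least one pairwise win (Option I beats Proposal Red; Plan B beats Option I; Plan A beats Option I; Proposal Red beats Plan B) — no Condorcet loser.

none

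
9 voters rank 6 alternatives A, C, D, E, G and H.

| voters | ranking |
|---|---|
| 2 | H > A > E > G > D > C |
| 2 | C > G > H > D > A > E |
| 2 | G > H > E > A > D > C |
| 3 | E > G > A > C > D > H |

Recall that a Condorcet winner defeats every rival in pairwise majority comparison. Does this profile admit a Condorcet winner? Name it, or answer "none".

Head-to-head results (9 voters):
A vs C: A, 7–2.
A vs D: 2+2+3 = 7 for A, 2 for D — A by 7–2.
A vs E: E, 5–4.
A vs G: A is ranked higher on 2 ballots, G on 7. G wins 7–2.
A vs H: A preferred on 3 ballots; H wins 6–3.
C vs D: 2+3 = 5 for C, 4 for D — C by 5–4.
C vs E: E wins 7–2.
C vs G: G, 7–2.
C–H: C 5–4.
D vs E: D is ranked higher on 2 ballots, E on 7. E wins 7–2.
D vs G: G wins 9–0.
D vs H: H wins 6–3.
E vs G: E wins 5–4.
E vs H: E preferred on 3 ballots; H wins 6–3.
G vs H: G preferred on 2+2+3 = 7 ballots; G wins 7–2.
No alternative is unbeaten: A loses to E; C loses to A; D loses to A; E loses to H; G loses to E; H loses to C. In particular A → C → H → A is a majority cycle — no Condorcet winner exists.

none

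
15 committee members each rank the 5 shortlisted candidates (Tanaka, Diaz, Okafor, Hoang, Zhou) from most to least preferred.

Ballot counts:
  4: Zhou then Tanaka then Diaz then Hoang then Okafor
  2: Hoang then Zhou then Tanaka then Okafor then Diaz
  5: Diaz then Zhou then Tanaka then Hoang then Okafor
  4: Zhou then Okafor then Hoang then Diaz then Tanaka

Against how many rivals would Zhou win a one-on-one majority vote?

4

Zhou against each rival (15 committee members):
Zhou vs Tanaka: Zhou preferred on 4+2+5+4 = 15 ballots; Zhou wins 15–0.
Zhou vs Diaz: Zhou, 10–5.
Zhou vs Okafor: 4+2+5+4 = 15 for Zhou, 0 for Okafor — Zhou by 15–0.
Zhou vs Hoang: Zhou, 13–2.
Zhou beats Tanaka, Diaz, Okafor, Hoang — 4 pairwise wins.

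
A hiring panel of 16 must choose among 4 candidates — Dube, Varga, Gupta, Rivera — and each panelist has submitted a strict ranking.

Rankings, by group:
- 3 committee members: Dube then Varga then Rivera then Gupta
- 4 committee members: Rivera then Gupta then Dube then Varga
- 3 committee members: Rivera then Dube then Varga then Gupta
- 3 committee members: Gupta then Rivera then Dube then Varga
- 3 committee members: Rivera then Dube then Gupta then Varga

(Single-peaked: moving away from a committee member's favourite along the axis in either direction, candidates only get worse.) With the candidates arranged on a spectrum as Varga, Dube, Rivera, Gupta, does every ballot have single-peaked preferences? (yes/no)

yes

Axis positions: Varga=1, Dube=2, Rivera=3, Gupta=4.
Group 1 (peak Dube at position 2): ranking walks positions 2-1-3-4, expanding outward from the peak — single-peaked.
Group 2 (peak Rivera at position 3): ranking walks positions 3-4-2-1, expanding outward from the peak — single-peaked.
Group 3 (peak Rivera at position 3): ranking walks positions 3-2-1-4, expanding outward from the peak — single-peaked.
Group 4 (peak Gupta at position 4): ranking walks positions 4-3-2-1, expanding outward from the peak — single-peaked.
Group 5 (peak Rivera at position 3): ranking walks positions 3-2-4-1, expanding outward from the peak — single-peaked.
Every ranking is single-peaked on this axis.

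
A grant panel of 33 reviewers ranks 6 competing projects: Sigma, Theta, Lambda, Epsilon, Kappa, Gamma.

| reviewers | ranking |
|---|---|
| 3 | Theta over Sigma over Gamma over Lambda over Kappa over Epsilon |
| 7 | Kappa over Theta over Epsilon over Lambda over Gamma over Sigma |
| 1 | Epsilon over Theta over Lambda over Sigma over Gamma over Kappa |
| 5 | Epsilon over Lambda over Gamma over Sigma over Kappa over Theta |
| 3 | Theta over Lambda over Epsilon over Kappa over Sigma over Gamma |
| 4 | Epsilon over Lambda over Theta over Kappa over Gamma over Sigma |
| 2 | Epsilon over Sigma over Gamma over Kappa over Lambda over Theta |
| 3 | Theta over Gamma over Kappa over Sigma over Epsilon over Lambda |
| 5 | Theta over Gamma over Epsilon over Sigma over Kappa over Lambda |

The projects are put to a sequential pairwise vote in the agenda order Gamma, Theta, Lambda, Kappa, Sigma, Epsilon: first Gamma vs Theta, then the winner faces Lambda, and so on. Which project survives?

Theta

Round 1: Gamma vs Theta — 7–26, Theta advances.
Round 2: Theta vs Lambda — 22–11, Theta advances.
Round 3: Theta vs Kappa — 19–14, Theta advances.
Round 4: Theta vs Sigma — 26–7, Theta advances.
Round 5: Theta vs Epsilon — 21–12, Theta advances.
Theta survives the agenda.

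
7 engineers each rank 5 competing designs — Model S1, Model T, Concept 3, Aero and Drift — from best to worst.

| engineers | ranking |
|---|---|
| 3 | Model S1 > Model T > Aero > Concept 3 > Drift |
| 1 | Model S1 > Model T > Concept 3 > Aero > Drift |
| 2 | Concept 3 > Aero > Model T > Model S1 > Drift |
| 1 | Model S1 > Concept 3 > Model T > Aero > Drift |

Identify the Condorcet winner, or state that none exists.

Pairwise majorities:
Model S1 vs Model T: Model S1, 5–2.
Model S1–Concept 3: Model S1 5–2.
Model S1–Aero: Model S1 5–2.
Model S1–Drift: Model S1 7–0.
Model T–Concept 3: Model T 4–3.
Model T–Aero: Model T 5–2.
Model T–Drift: Model T 7–0.
Concept 3 vs Aero: Concept 3 wins 4–3.
Concept 3 vs Drift: Concept 3 wins 7–0.
Aero vs Drift: Aero, 7–0.
Model S1 defeats every rival head-to-head and is the Condorcet winner.

Model S1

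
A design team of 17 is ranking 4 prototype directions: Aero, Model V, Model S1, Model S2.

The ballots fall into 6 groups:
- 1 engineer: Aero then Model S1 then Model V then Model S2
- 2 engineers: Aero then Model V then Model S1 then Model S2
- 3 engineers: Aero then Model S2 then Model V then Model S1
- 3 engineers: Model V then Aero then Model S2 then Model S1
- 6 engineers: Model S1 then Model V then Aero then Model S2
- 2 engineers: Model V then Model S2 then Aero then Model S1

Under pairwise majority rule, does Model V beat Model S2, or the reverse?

Ballots ranking Model V above Model S2: 1 + 2 + 3 + 6 + 2 = 14.
Ballots ranking Model S2 above Model V: 17 − 14 = 3.
Model V wins the head-to-head 14–3.

Model V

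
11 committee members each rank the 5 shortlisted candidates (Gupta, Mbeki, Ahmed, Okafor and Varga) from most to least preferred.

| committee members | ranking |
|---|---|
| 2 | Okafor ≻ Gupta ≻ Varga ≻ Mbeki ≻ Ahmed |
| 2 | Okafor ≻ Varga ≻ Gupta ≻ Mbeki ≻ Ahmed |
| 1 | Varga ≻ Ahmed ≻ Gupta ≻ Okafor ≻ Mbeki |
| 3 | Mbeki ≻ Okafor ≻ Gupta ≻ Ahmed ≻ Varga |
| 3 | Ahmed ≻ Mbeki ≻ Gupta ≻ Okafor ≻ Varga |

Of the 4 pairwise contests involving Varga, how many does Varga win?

0

Varga against each rival (11 committee members):
Varga vs Gupta: 2+1 = 3 for Varga, 8 for Gupta — Gupta by 8–3.
Varga vs Mbeki: 5 to 6, Mbeki.
Varga vs Ahmed: Ahmed, 6–5.
Varga vs Okafor: 1 to 10, Okafor.
Varga beats no one; loses to Gupta, Mbeki, Ahmed, Okafor — 0 pairwise wins.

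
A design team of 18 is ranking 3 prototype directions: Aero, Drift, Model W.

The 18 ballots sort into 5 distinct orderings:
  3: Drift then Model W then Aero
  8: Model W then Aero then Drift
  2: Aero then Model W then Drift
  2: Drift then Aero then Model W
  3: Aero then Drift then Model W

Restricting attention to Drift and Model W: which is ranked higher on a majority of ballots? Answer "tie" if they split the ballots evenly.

Ballots ranking Drift above Model W: 3 + 2 + 3 = 8.
Ballots ranking Model W above Drift: 18 − 8 = 10.
Model W wins the head-to-head 10–8.

Model W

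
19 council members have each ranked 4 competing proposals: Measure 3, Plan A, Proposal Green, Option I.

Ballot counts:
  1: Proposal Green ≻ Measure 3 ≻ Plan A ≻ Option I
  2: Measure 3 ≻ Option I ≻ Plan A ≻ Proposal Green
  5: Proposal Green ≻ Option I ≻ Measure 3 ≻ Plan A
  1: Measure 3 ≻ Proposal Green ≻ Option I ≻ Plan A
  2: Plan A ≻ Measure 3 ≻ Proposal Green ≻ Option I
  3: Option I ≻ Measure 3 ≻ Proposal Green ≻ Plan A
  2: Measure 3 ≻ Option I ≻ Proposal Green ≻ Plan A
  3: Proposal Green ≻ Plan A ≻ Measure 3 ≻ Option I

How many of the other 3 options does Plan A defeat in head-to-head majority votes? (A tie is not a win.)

0

Plan A against each rival (19 council members):
Plan A–Measure 3: Measure 3 14–5.
Plan A vs Proposal Green: Plan A is ranked higher on 2+2 = 4 ballots, Proposal Green on 15. Proposal Green wins 15–4.
Plan A vs Option I: 1+2+3 = 6 for Plan A, 13 for Option I — Option I by 13–6.
Plan A beats no one; loses to Measure 3, Proposal Green, Option I — 0 pairwise wins.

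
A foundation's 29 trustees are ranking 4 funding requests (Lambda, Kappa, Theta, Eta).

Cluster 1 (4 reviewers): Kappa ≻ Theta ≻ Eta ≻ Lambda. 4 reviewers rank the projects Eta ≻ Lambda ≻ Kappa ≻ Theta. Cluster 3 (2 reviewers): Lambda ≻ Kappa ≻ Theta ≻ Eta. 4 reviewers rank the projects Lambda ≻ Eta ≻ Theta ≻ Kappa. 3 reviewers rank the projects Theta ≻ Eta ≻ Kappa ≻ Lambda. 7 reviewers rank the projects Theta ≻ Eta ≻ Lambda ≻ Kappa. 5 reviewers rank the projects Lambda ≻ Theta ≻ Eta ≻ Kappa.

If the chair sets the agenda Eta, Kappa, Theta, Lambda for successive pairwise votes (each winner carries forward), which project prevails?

Round 1: Eta vs Kappa — 23–6, Eta advances.
Round 2: Eta vs Theta — 8–21, Theta advances.
Round 3: Theta vs Lambda — 14–15, Lambda advances.
Lambda survives the agenda.

Lambda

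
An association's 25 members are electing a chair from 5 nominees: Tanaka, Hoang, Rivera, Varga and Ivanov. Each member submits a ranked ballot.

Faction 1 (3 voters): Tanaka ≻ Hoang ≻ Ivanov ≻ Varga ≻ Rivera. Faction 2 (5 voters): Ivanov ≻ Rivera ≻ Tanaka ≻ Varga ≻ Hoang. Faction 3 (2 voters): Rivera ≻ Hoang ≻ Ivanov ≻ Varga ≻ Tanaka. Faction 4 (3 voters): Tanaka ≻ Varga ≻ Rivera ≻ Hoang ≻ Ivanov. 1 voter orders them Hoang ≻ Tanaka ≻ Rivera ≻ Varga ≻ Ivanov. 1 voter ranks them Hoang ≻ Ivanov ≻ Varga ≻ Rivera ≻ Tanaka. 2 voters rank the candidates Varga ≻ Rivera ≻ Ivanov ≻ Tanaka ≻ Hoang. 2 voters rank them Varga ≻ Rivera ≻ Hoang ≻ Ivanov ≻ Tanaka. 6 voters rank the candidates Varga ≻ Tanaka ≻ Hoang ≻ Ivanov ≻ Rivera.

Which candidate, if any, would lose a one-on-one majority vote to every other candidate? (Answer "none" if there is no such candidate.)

Head-to-head results (25 voters):
Tanaka vs Hoang: Tanaka preferred on 3+5+3+2+6 = 19 ballots; Tanaka wins 19–6.
Tanaka vs Rivera: 13 to 12, Tanaka.
Tanaka vs Varga: Tanaka preferred on 3+5+3+1 = 12 ballots; Varga wins 13–12.
Tanaka vs Ivanov: Tanaka, 13–12.
Hoang vs Rivera: Rivera, 14–11.
Hoang vs Varga: 7 to 18, Varga.
Hoang vs Ivanov: Hoang preferred on 18 ballots; Hoang wins 18–7.
Rivera–Varga: Varga 17–8.
Rivera vs Ivanov: Rivera preferred on 2+3+1+2+2 = 10 ballots; Ivanov wins 15–10.
Varga vs Ivanov: Varga wins 14–11.
Every candidate wins at least one matchup (Tanaka beats Hoang; Hoang beats Ivanov; Rivera beats Hoang; Varga beats Tanaka; Ivanov beats Rivera), so there is no Condorcet loser.

none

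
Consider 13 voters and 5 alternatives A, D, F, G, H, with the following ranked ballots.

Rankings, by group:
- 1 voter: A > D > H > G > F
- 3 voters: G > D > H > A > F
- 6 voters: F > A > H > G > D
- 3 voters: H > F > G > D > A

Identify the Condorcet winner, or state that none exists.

Head-to-head results (13 voters):
A–D: A 7–6.
A vs F: F wins 9–4.
A vs G: A wins 7–6.
A–H: A 7–6.
D–F: F 9–4.
D–G: G 12–1.
D vs H: H, 9–4.
F–G: F 9–4.
F vs H: H, 7–6.
G vs H: H wins 10–3.
No alternative is unbeaten: A loses to F; D loses to A; F loses to H; G loses to A; H loses to A. In particular A → H → F → A is a majority cycle — no Condorcet winner exists.

none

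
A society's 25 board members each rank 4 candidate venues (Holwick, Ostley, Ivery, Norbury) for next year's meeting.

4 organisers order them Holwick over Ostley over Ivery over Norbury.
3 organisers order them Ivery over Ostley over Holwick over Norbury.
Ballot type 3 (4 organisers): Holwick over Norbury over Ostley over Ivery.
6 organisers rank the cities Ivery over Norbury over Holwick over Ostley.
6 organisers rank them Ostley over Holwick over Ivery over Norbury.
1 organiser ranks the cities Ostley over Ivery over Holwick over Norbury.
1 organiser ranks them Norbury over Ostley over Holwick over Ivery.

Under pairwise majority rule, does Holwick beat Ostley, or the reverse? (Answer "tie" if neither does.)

Holwick

Ballots ranking Holwick above Ostley: 4 + 4 + 6 = 14.
Ballots ranking Ostley above Holwick: 25 − 14 = 11.
Holwick wins the head-to-head 14–11.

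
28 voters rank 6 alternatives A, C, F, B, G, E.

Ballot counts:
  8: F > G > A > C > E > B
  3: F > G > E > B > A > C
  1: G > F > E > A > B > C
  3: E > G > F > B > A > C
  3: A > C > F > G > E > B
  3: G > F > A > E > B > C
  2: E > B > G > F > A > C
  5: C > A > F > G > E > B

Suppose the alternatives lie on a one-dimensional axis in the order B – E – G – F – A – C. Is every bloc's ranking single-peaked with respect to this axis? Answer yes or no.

yes

Axis positions: B=1, E=2, G=3, F=4, A=5, C=6.
Bloc 1 (peak F at position 4): ranking walks positions 4-3-5-6-2-1, expanding outward from the peak — single-peaked.
Bloc 2 (peak F at position 4): ranking walks positions 4-3-2-1-5-6, expanding outward from the peak — single-peaked.
Bloc 3 (peak G at position 3): ranking walks positions 3-4-2-5-1-6, expanding outward from the peak — single-peaked.
Bloc 4 (peak E at position 2): ranking walks positions 2-3-4-1-5-6, expanding outward from the peak — single-peaked.
Bloc 5 (peak A at position 5): ranking walks positions 5-6-4-3-2-1, expanding outward from the peak — single-peaked.
Bloc 6 (peak G at position 3): ranking walks positions 3-4-5-2-1-6, expanding outward from the peak — single-peaked.
Bloc 7 (peak E at position 2): ranking walks positions 2-1-3-4-5-6, expanding outward from the peak — single-peaked.
Bloc 8 (peak C at position 6): ranking walks positions 6-5-4-3-2-1, expanding outward from the peak — single-peaked.
Every ranking is single-peaked on this axis.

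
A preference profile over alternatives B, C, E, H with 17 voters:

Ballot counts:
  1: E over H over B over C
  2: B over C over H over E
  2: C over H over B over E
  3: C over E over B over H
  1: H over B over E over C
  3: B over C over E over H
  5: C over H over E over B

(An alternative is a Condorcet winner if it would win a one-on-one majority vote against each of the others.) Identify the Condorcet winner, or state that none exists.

C

Check each pair by majority over 17 ballots:
B–C: C 10–7.
B vs E: 8 to 9, E.
B vs H: B preferred on 2+3+3 = 8 ballots; H wins 9–8.
C vs E: C, 15–2.
C vs H: C wins 15–2.
E–H: H 10–7.
C defeats every rival head-to-head and is the Condorcet winner.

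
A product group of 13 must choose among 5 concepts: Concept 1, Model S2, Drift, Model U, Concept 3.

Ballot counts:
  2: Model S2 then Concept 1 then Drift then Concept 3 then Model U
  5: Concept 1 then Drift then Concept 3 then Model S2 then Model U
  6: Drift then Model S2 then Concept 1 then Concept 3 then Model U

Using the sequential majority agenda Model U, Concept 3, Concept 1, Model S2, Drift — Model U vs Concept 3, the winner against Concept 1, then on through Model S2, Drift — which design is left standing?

Round 1: Model U vs Concept 3 — 0–13, Concept 3 advances.
Round 2: Concept 3 vs Concept 1 — 0–13, Concept 1 advances.
Round 3: Concept 1 vs Model S2 — 5–8, Model S2 advances.
Round 4: Model S2 vs Drift — 2–11, Drift advances.
The agenda winner is Drift.

Drift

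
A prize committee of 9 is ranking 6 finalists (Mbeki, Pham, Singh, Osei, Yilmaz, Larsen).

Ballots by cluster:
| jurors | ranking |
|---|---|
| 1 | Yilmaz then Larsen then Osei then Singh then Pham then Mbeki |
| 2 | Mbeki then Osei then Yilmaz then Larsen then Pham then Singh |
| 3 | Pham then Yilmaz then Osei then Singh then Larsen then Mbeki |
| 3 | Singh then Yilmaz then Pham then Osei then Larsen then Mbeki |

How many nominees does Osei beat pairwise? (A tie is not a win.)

Osei against each rival (9 jurors):
Osei vs Mbeki: 1+3+3 = 7 for Osei, 2 for Mbeki — Osei by 7–2.
Osei–Pham: Pham 6–3.
Osei vs Singh: Osei wins 6–3.
Osei vs Yilmaz: 2 to 7, Yilmaz.
Osei vs Larsen: 8 to 1, Osei.
Osei beats Mbeki, Singh, Larsen; loses to Pham, Yilmaz — 3 pairwise wins.

3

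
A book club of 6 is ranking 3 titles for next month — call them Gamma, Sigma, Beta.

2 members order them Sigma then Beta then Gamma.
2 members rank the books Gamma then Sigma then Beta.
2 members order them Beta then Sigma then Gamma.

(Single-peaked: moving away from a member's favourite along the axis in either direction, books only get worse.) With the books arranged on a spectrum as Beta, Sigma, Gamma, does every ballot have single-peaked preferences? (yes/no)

Axis positions: Beta=1, Sigma=2, Gamma=3.
Bloc 1 (peak Sigma at position 2): ranking walks positions 2-1-3, expanding outward from the peak — single-peaked.
Bloc 2 (peak Gamma at position 3): ranking walks positions 3-2-1, expanding outward from the peak — single-peaked.
Bloc 3 (peak Beta at position 1): ranking walks positions 1-2-3, expanding outward from the peak — single-peaked.
Every ranking is single-peaked on this axis.

yes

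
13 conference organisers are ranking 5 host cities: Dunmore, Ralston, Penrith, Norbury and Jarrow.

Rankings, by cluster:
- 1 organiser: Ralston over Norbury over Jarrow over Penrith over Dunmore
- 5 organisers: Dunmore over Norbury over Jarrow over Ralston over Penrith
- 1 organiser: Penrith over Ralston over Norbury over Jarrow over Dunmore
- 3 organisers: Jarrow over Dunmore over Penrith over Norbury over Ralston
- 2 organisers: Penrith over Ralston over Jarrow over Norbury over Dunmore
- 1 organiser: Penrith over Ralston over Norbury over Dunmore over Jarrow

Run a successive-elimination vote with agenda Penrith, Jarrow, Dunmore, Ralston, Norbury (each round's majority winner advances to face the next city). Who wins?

Round 1: Penrith vs Jarrow — 4–9, Jarrow advances.
Round 2: Jarrow vs Dunmore — 7–6, Jarrow advances.
Round 3: Jarrow vs Ralston — 8–5, Jarrow advances.
Round 4: Jarrow vs Norbury — 5–8, Norbury advances.
The agenda winner is Norbury.

Norbury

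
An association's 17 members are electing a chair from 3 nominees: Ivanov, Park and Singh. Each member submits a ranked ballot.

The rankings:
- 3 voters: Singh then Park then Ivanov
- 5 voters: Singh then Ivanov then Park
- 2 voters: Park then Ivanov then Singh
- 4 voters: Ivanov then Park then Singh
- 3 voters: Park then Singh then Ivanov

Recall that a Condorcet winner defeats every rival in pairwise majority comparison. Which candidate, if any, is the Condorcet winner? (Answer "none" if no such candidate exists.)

Check each pair by majority over 17 ballots:
Ivanov vs Park: Ivanov is ranked higher on 5+4 = 9 ballots, Park on 8. Ivanov wins 9–8.
Ivanov vs Singh: Ivanov is ranked higher on 2+4 = 6 ballots, Singh on 11. Singh wins 11–6.
Park vs Singh: 2+4+3 = 9 for Park, 8 for Singh — Park by 9–8.
Every candidate loses at least once (Ivanov loses to Singh; Park loses to Ivanov; Singh loses to Park). The majority relation contains the cycle Ivanov → Park → Singh → Ivanov, so there is no Condorcet winner.

none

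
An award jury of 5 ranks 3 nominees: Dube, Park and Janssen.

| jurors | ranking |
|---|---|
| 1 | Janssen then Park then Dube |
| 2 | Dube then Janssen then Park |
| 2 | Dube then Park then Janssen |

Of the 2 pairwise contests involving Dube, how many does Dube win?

Dube against each rival (5 jurors):
Dube vs Park: Dube, 4–1.
Dube vs Janssen: 2+2 = 4 for Dube, 1 for Janssen — Dube by 4–1.
Dube beats Park, Janssen — 2 pairwise wins.

2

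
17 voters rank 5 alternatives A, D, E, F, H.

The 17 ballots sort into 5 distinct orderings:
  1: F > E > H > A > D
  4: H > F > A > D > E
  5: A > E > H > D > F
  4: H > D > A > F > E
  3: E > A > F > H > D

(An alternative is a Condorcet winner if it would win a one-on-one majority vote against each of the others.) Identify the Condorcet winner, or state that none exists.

none

Head-to-head results (17 voters):
A vs D: 1+4+5+3 = 13 for A, 4 for D — A by 13–4.
A vs E: A is ranked higher on 4+5+4 = 13 ballots, E on 4. A wins 13–4.
A vs F: A is ranked higher on 5+4+3 = 12 ballots, F on 5. A wins 12–5.
A vs H: A preferred on 5+3 = 8 ballots; H wins 9–8.
D vs E: 8 to 9, E.
D vs F: D preferred on 5+4 = 9 ballots; D wins 9–8.
D vs H: 0 to 17, H.
E vs F: 8 to 9, F.
E vs H: 1+5+3 = 9 for E, 8 for H — E by 9–8.
F vs H: F is ranked higher on 1+3 = 4 ballots, H on 13. H wins 13–4.
Each alternative drops at least one matchup (A loses to H; D loses to A; E loses to A; F loses to A; H loses to E); the cycle A beats E beats H beats A rules out a Condorcet winner.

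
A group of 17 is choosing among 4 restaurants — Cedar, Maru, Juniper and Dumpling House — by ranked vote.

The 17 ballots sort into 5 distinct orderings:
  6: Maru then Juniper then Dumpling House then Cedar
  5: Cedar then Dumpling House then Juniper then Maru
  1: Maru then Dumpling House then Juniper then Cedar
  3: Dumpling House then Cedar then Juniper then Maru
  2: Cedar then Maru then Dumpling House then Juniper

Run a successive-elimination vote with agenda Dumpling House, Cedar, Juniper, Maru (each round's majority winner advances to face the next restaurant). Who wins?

Round 1: Dumpling House vs Cedar — 10–7, Dumpling House advances.
Round 2: Dumpling House vs Juniper — 11–6, Dumpling House advances.
Round 3: Dumpling House vs Maru — 8–9, Maru advances.
The agenda winner is Maru.

Maru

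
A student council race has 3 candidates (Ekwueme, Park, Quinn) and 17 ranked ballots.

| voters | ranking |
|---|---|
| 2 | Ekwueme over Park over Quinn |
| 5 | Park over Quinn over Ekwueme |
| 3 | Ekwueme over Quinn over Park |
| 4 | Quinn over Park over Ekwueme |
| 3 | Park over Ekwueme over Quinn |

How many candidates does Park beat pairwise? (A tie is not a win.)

2

Park against each rival (17 voters):
Park vs Ekwueme: Park, 12–5.
Park vs Quinn: 2+5+3 = 10 for Park, 7 for Quinn — Park by 10–7.
Park beats Ekwueme, Quinn — 2 pairwise wins.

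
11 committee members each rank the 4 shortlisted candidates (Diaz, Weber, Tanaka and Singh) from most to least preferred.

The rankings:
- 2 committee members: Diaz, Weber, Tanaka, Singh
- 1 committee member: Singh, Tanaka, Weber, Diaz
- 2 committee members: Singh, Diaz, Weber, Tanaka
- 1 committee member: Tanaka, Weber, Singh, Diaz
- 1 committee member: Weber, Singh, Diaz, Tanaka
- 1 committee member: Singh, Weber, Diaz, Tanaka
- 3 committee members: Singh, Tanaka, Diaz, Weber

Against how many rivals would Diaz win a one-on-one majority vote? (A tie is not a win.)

2

Diaz against each rival (11 committee members):
Diaz vs Weber: Diaz wins 7–4.
Diaz vs Tanaka: Diaz wins 6–5.
Diaz–Singh: Singh 9–2.
Diaz beats Weber, Tanaka; loses to Singh — 2 pairwise wins.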